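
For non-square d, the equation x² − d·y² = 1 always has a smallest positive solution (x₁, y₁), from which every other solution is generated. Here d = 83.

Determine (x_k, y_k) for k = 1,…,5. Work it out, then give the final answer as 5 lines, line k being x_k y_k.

√83 → a₀=9, period (9,18); ℓ=2 even so k=1
i=0: a=9 ⇒ p=9, q=1
i=1: a=9 ⇒ p=82, q=9
→ (82, 9).  Check: 82²=6724, 83·9²=6723, difference 1.
k=2:  x_2 = 82·82+83·9·9 = 13447,  y_2 = 82·9+9·82 = 1476
k=3:  x_3 = 82·13447+83·9·1476 = 2205226,  y_3 = 82·1476+9·13447 = 242055
k=4:  x_4 = 82·2205226+83·9·242055 = 361643617,  y_4 = 82·242055+9·2205226 = 39695544
k=5:  x_5 = 82·361643617+83·9·39695544 = 59307347962,  y_5 = 82·39695544+9·361643617 = 6509827161

82 9
13447 1476
2205226 242055
361643617 39695544
59307347962 6509827161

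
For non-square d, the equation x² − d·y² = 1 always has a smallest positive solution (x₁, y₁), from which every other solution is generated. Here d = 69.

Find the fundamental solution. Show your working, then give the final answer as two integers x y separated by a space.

7775 936

d=69: √d = [8; 3,3,1,4,1,3,3,16] (ℓ=8, even), read p_7/q_7
i=0: a=8 ⇒ p=8, q=1
i=1: a=3 ⇒ p=25, q=3
…
i=3: a=1 ⇒ p=108, q=13
…
i=6: a=3 ⇒ p=2384, q=287
i=7: a=3 ⇒ p=7775, q=936
fundamental: x₁=7775, y₁=936  (since 60450625 − 69·876096 = 1)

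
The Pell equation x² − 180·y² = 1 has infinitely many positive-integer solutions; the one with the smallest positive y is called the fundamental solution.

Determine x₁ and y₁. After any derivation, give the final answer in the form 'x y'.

161 12

[13; 2,2,2,26] for √180; ℓ=4 ⇒ convergent index 3
step 0: (13, 1)  from 13·(1,0) + (0,1)
step 1: (27, 2)  from 2·(13,1) + (1,0)
step 2: (67, 5)  from 2·(27,2) + (13,1)
step 3: (161, 12)  from 2·(67,5) + (27,2)
→ (161, 12).  Check: 161²=25921, 180·12²=25920, difference 1.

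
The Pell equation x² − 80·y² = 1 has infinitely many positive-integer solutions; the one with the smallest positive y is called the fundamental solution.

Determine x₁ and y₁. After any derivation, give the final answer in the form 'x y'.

[8; 1,16] for √80; ℓ=2 ⇒ convergent index 1
step 0: (8, 1)  from 8·(1,0) + (0,1)
step 1: (9, 1)  from 1·(8,1) + (1,0)
fundamental: x₁=9, y₁=1  (since 81 − 80·1 = 1)

9 1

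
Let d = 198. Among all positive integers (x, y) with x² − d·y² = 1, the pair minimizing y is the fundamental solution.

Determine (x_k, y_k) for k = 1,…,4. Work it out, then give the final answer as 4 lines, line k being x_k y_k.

197 14
77617 5516
30580901 2173290
12048797377 856270744

√198 → a₀=14, period (14,28); ℓ=2 even so k=1
a_0=14:  p_0=14·1+0=14,  q_0=14·0+1=1
a_1=14:  p_1=14·14+1=197,  q_1=14·1+0=14
→ (197, 14).  Check: 197²=38809, 198·14²=38808, difference 1.
n=2: (197,14)∘(197,14) = (197·197+198·14·14, 197·14+14·197) = (77617,5516)
n=3: (77617,5516)∘(197,14) = (197·77617+198·14·5516, 197·5516+14·77617) = (30580901,2173290)
n=4: (30580901,2173290)∘(197,14) = (197·30580901+198·14·2173290, 197·2173290+14·30580901) = (12048797377,856270744)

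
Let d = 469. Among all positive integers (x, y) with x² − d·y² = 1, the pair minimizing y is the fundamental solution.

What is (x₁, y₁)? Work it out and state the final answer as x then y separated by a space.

137215 6336

√469 → a₀=21, period (1,1,1,10,6,10,1,1,1,42); ℓ=10 even so k=9
step 0: (21, 1)  from 21·(1,0) + (0,1)
…
step 6: (42923, 1982)  from 10·(4223,195) + (693,32)
step 7: (47146, 2177)  from 1·(42923,1982) + (4223,195)
step 8: (90069, 4159)  from 1·(47146,2177) + (42923,1982)
step 9: (137215, 6336)  from 1·(90069,4159) + (47146,2177)
(x₁, y₁) = (137215, 6336);  137215² − 469·6336² = 1 ✓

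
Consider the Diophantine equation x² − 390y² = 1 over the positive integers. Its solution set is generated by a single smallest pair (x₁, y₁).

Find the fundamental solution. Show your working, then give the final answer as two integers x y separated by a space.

79 4

d=390: √d = [19; 1,2,1,38] (ℓ=4, even), read p_3/q_3
step 0: (19, 1)  from 19·(1,0) + (0,1)
step 1: (20, 1)  from 1·(19,1) + (1,0)
step 2: (59, 3)  from 2·(20,1) + (19,1)
step 3: (79, 4)  from 1·(59,3) + (20,1)
(x₁, y₁) = (79, 4);  79² − 390·4² = 1 ✓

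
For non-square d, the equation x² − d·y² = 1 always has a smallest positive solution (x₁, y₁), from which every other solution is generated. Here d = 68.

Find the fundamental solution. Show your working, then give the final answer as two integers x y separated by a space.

33 4

√68 → a₀=8, period (4,16); ℓ=2 even so k=1
k=0  a_k=8  p_k/q_k = 8/1
k=1  a_k=4  p_k/q_k = 33/4
(x₁, y₁) = (33, 4);  33² − 68·4² = 1 ✓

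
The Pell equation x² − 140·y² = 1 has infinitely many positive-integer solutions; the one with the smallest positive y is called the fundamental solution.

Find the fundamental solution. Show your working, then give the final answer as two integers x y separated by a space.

d=140: √d = [11; 1,4,1,22] (ℓ=4, even), read p_3/q_3
a_0=11:  p_0=11·1+0=11,  q_0=11·0+1=1
a_1=1:  p_1=1·11+1=12,  q_1=1·1+0=1
a_2=4:  p_2=4·12+11=59,  q_2=4·1+1=5
a_3=1:  p_3=1·59+12=71,  q_3=1·5+1=6
(x₁, y₁) = (71, 6);  71² − 140·6² = 1 ✓

71 6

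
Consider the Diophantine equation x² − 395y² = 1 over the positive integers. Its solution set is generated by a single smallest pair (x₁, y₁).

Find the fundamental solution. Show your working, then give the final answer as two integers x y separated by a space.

[19; 1,6,1,38] for √395; ℓ=4 ⇒ convergent index 3
k=0  a_k=19  p_k/q_k = 19/1
k=1  a_k=1  p_k/q_k = 20/1
k=2  a_k=6  p_k/q_k = 139/7
k=3  a_k=1  p_k/q_k = 159/8
→ (159, 8).  Check: 159²=25281, 395·8²=25280, difference 1.

159 8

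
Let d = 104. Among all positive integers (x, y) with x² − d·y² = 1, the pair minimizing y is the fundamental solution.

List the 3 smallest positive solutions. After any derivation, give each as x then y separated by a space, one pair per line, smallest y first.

51 5
5201 510
530451 52015

d=104: √d = [10; 5,20] (ℓ=2, even), read p_1/q_1
a_0=10:  p_0=10·1+0=10,  q_0=10·0+1=1
a_1=5:  p_1=5·10+1=51,  q_1=5·1+0=5
(x₁, y₁) = (51, 5);  51² − 104·5² = 1 ✓
(51+5√104)^2 = 5201 + 510√104
(51+5√104)^3 = 530451 + 52015√104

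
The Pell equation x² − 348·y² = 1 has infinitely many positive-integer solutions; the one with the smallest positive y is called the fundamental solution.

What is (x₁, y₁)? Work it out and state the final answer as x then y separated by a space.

1567 84

√348 = [18; 1,1,1,8,1,1,1,36, …], period ℓ=8 (even) → k=7
i=0: a=18 ⇒ p=18, q=1
i=1: a=1 ⇒ p=19, q=1
i=2: a=1 ⇒ p=37, q=2
…
i=6: a=1 ⇒ p=1026, q=55
i=7: a=1 ⇒ p=1567, q=84
(x₁, y₁) = (1567, 84);  1567² − 348·84² = 1 ✓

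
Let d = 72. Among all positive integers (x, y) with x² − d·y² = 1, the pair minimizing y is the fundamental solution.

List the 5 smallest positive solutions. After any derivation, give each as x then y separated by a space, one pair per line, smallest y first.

[8; 2,16] for √72; ℓ=2 ⇒ convergent index 1
step 0: (8, 1)  from 8·(1,0) + (0,1)
step 1: (17, 2)  from 2·(8,1) + (1,0)
(x₁, y₁) = (17, 2);  17² − 72·2² = 1 ✓
n=2: (17,2)∘(17,2) = (17·17+72·2·2, 17·2+2·17) = (577,68)
n=3: (577,68)∘(17,2) = (17·577+72·2·68, 17·68+2·577) = (19601,2310)
n=4: (19601,2310)∘(17,2) = (17·19601+72·2·2310, 17·2310+2·19601) = (665857,78472)
n=5: (665857,78472)∘(17,2) = (17·665857+72·2·78472, 17·78472+2·665857) = (22619537,2665738)

17 2
577 68
19601 2310
665857 78472
22619537 2665738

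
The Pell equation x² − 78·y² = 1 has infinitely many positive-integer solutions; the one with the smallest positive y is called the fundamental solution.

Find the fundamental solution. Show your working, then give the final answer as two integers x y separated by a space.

53 6

√78 → a₀=8, period (1,4,1,16); ℓ=4 even so k=3
a_0=8:  p_0=8·1+0=8,  q_0=8·0+1=1
…
a_2=4:  p_2=4·9+8=44,  q_2=4·1+1=5
a_3=1:  p_3=1·44+9=53,  q_3=1·5+1=6
fundamental: x₁=53, y₁=6  (since 2809 − 78·36 = 1)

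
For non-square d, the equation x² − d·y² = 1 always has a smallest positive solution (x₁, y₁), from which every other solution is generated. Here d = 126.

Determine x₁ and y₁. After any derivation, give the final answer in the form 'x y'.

449 40

d=126: √d = [11; 4,2,4,22] (ℓ=4, even), read p_3/q_3
i=0: a=11 ⇒ p=11, q=1
i=1: a=4 ⇒ p=45, q=4
i=2: a=2 ⇒ p=101, q=9
i=3: a=4 ⇒ p=449, q=40
→ (449, 40).  Check: 449²=201601, 126·40²=201600, difference 1.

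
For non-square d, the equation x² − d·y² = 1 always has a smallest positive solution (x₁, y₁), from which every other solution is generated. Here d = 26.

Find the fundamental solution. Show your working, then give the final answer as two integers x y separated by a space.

51 10

[5; 10] for √26; ℓ=1 ⇒ convergent index 1
step 0: (5, 1)  from 5·(1,0) + (0,1)
step 1: (51, 10)  from 10·(5,1) + (1,0)
fundamental: x₁=51, y₁=10  (since 2601 − 26·100 = 1)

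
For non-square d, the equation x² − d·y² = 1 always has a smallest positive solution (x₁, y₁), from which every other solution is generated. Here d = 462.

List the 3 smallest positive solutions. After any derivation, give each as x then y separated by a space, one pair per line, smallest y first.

√462 → a₀=21, period (2,42); ℓ=2 even so k=1
step 0: (21, 1)  from 21·(1,0) + (0,1)
step 1: (43, 2)  from 2·(21,1) + (1,0)
fundamental: x₁=43, y₁=2  (since 1849 − 462·4 = 1)
n=2: (43,2)∘(43,2) = (43·43+462·2·2, 43·2+2·43) = (3697,172)
n=3: (3697,172)∘(43,2) = (43·3697+462·2·172, 43·172+2·3697) = (317899,14790)

43 2
3697 172
317899 14790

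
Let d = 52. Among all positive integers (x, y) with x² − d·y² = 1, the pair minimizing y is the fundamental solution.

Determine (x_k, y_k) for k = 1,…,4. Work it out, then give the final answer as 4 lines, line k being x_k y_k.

√52 → a₀=7, period (4,1,2,1,4,14); ℓ=6 even so k=5
k=0  a_k=7  p_k/q_k = 7/1
…
k=3  a_k=2  p_k/q_k = 101/14
k=4  a_k=1  p_k/q_k = 137/19
k=5  a_k=4  p_k/q_k = 649/90
fundamental: x₁=649, y₁=90  (since 421201 − 52·8100 = 1)
n=2: (649,90)∘(649,90) = (649·649+52·90·90, 649·90+90·649) = (842401,116820)
n=3: (842401,116820)∘(649,90) = (649·842401+52·90·116820, 649·116820+90·842401) = (1093435849,151632270)
n=4: (1093435849,151632270)∘(649,90) = (649·1093435849+52·90·151632270, 649·151632270+90·1093435849) = (1419278889601,196818569640)

649 90
842401 116820
1093435849 151632270
1419278889601 196818569640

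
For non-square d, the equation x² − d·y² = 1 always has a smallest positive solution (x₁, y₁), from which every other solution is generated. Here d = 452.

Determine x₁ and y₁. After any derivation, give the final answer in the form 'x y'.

1204353 56648

√452 = [21; 3,1,5,3,10,3,5,1,3,42, …], period ℓ=10 (even) → k=9
step 0: (21, 1)  from 21·(1,0) + (0,1)
step 1: (64, 3)  from 3·(21,1) + (1,0)
step 2: (85, 4)  from 1·(64,3) + (21,1)
…
step 8: (313483, 14745)  from 1·(263904,12413) + (49579,2332)
step 9: (1204353, 56648)  from 3·(313483,14745) + (263904,12413)
(x₁, y₁) = (1204353, 56648);  1204353² − 452·56648² = 1 ✓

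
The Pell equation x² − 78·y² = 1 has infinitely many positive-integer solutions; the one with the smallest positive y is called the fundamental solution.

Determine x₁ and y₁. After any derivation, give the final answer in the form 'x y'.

√78 → a₀=8, period (1,4,1,16); ℓ=4 even so k=3
a_0=8:  p_0=8·1+0=8,  q_0=8·0+1=1
…
a_2=4:  p_2=4·9+8=44,  q_2=4·1+1=5
a_3=1:  p_3=1·44+9=53,  q_3=1·5+1=6
fundamental: x₁=53, y₁=6  (since 2809 − 78·36 = 1)

53 6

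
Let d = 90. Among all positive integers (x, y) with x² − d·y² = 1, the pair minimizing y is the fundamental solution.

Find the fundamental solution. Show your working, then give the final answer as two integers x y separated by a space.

19 2

[9; 2,18] for √90; ℓ=2 ⇒ convergent index 1
i=0: a=9 ⇒ p=9, q=1
i=1: a=2 ⇒ p=19, q=2
→ (19, 2).  Check: 19²=361, 90·2²=360, difference 1.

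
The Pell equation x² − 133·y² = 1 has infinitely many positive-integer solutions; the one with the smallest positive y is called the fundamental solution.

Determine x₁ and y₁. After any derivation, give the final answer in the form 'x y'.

√133 = [11; 1,1,7,5,1,…,1,1,22, …], period ℓ=16 (even) → k=15
a_0=11:  p_0=11·1+0=11,  q_0=11·0+1=1
a_1=1:  p_1=1·11+1=12,  q_1=1·1+0=1
a_2=1:  p_2=1·12+11=23,  q_2=1·1+1=2
a_3=7:  p_3=7·23+12=173,  q_3=7·2+1=15
a_4=5:  p_4=5·173+23=888,  q_4=5·15+2=77
a_5=1:  p_5=1·888+173=1061,  q_5=1·77+15=92
a_6=1:  p_6=1·1061+888=1949,  q_6=1·92+77=169
a_7=1:  p_7=1·1949+1061=3010,  q_7=1·169+92=261
a_8=2:  p_8=2·3010+1949=7969,  q_8=2·261+169=691
…
a_10=1:  p_10=1·10979+7969=18948,  q_10=1·952+691=1643
a_11=1:  p_11=1·18948+10979=29927,  q_11=1·1643+952=2595
a_12=5:  p_12=5·29927+18948=168583,  q_12=5·2595+1643=14618
a_13=7:  p_13=7·168583+29927=1210008,  q_13=7·14618+2595=104921
a_14=1:  p_14=1·1210008+168583=1378591,  q_14=1·104921+14618=119539
a_15=1:  p_15=1·1378591+1210008=2588599,  q_15=1·119539+104921=224460
→ (2588599, 224460).  Check: 2588599²=6700844782801, 133·224460²=6700844782800, difference 1.

2588599 224460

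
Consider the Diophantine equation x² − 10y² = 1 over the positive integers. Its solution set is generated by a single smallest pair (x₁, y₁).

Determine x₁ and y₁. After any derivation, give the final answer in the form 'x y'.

d=10: √d = [3; 6] (ℓ=1, odd), read p_1/q_1
i=0: a=3 ⇒ p=3, q=1
i=1: a=6 ⇒ p=19, q=6
→ (19, 6).  Check: 19²=361, 10·6²=360, difference 1.

19 6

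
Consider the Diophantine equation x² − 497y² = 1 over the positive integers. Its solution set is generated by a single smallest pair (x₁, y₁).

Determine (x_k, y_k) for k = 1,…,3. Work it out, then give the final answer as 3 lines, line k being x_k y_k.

d=497: √d = [22; 3,2,2,5,6,5,2,2,3,44] (ℓ=10, even), read p_9/q_9
k=0  a_k=22  p_k/q_k = 22/1
…
k=7  a_k=2  p_k/q_k = 143637/6443
k=8  a_k=2  p_k/q_k = 352750/15823
k=9  a_k=3  p_k/q_k = 1201887/53912
fundamental: x₁=1201887, y₁=53912  (since 1444532360769 − 497·2906503744 = 1)
(1201887+53912√497)^2 = 2889064721537 + 129592263888√497
(1201887+53912√497)^3 = 6944658661946678751 + 311510514535059400√497

1201887 53912
2889064721537 129592263888
6944658661946678751 311510514535059400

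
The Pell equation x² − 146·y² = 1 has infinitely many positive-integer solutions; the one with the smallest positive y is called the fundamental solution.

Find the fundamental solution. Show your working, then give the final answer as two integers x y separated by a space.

√146 → a₀=12, period (12,24); ℓ=2 even so k=1
a_0=12:  p_0=12·1+0=12,  q_0=12·0+1=1
a_1=12:  p_1=12·12+1=145,  q_1=12·1+0=12
fundamental: x₁=145, y₁=12  (since 21025 − 146·144 = 1)

145 12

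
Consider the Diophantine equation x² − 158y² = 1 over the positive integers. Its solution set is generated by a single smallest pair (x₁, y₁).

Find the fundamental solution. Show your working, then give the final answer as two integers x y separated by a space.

[12; 1,1,3,12,3,1,1,24] for √158; ℓ=8 ⇒ convergent index 7
a_0=12:  p_0=12·1+0=12,  q_0=12·0+1=1
a_1=1:  p_1=1·12+1=13,  q_1=1·1+0=1
a_2=1:  p_2=1·13+12=25,  q_2=1·1+1=2
a_3=3:  p_3=3·25+13=88,  q_3=3·2+1=7
a_4=12:  p_4=12·88+25=1081,  q_4=12·7+2=86
…
a_6=1:  p_6=1·3331+1081=4412,  q_6=1·265+86=351
a_7=1:  p_7=1·4412+3331=7743,  q_7=1·351+265=616
(x₁, y₁) = (7743, 616);  7743² − 158·616² = 1 ✓

7743 616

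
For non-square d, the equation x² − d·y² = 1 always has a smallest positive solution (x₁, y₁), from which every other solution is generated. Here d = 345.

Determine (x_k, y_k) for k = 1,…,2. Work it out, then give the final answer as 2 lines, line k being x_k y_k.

√345 = [18; 1,1,2,1,6,1,2,1,1,36, …], period ℓ=10 (even) → k=9
i=0: a=18 ⇒ p=18, q=1
i=1: a=1 ⇒ p=19, q=1
i=2: a=1 ⇒ p=37, q=2
i=3: a=2 ⇒ p=93, q=5
i=4: a=1 ⇒ p=130, q=7
i=5: a=6 ⇒ p=873, q=47
i=6: a=1 ⇒ p=1003, q=54
…
i=8: a=1 ⇒ p=3882, q=209
i=9: a=1 ⇒ p=6761, q=364
(x₁, y₁) = (6761, 364);  6761² − 345·364² = 1 ✓
n=2: (6761,364)∘(6761,364) = (6761·6761+345·364·364, 6761·364+364·6761) = (91422241,4922008)

6761 364
91422241 4922008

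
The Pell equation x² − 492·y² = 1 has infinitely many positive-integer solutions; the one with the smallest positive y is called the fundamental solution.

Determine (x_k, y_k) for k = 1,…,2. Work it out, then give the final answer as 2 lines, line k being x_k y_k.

29767 1342
1772148577 79894628

√492 = [22; 5,1,1,10,1,1,5,44, …], period ℓ=8 (even) → k=7
a_0=22:  p_0=22·1+0=22,  q_0=22·0+1=1
…
a_6=1:  p_6=1·2817+2573=5390,  q_6=1·127+116=243
a_7=5:  p_7=5·5390+2817=29767,  q_7=5·243+127=1342
→ (29767, 1342).  Check: 29767²=886074289, 492·1342²=886074288, difference 1.
(x_2, y_2) = (29767·29767 + 492·1342·1342, 29767·1342 + 1342·29767) = (1772148577, 79894628)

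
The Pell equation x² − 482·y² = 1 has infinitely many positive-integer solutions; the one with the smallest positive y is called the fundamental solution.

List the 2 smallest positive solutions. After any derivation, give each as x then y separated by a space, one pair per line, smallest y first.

√482 → a₀=21, period (1,20,1,42); ℓ=4 even so k=3
step 0: (21, 1)  from 21·(1,0) + (0,1)
step 1: (22, 1)  from 1·(21,1) + (1,0)
step 2: (461, 21)  from 20·(22,1) + (21,1)
step 3: (483, 22)  from 1·(461,21) + (22,1)
(x₁, y₁) = (483, 22);  483² − 482·22² = 1 ✓
(483+22√482)^2 = 466577 + 21252√482

483 22
466577 21252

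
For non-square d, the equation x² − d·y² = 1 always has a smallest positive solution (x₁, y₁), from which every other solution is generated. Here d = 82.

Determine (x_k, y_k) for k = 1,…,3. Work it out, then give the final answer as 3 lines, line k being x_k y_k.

√82 → a₀=9, period (18); ℓ=1 odd so k=1
k=0  a_k=9  p_k/q_k = 9/1
k=1  a_k=18  p_k/q_k = 163/18
fundamental: x₁=163, y₁=18  (since 26569 − 82·324 = 1)
k=2:  x_2 = 163·163+82·18·18 = 53137,  y_2 = 163·18+18·163 = 5868
k=3:  x_3 = 163·53137+82·18·5868 = 17322499,  y_3 = 163·5868+18·53137 = 1912950

163 18
53137 5868
17322499 1912950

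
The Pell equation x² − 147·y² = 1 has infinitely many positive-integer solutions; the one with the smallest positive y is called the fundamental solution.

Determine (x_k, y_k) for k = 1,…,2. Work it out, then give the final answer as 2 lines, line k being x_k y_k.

√147 = [12; 8,24, …], period ℓ=2 (even) → k=1
a_0=12:  p_0=12·1+0=12,  q_0=12·0+1=1
a_1=8:  p_1=8·12+1=97,  q_1=8·1+0=8
→ (97, 8).  Check: 97²=9409, 147·8²=9408, difference 1.
n=2: (97,8)∘(97,8) = (97·97+147·8·8, 97·8+8·97) = (18817,1552)

97 8
18817 1552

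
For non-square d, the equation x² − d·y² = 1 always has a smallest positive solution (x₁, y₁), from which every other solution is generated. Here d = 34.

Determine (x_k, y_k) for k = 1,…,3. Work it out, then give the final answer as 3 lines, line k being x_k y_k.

[5; 1,4,1,10] for √34; ℓ=4 ⇒ convergent index 3
k=0  a_k=5  p_k/q_k = 5/1
…
k=2  a_k=4  p_k/q_k = 29/5
k=3  a_k=1  p_k/q_k = 35/6
→ (35, 6).  Check: 35²=1225, 34·6²=1224, difference 1.
(x_2, y_2) = (35·35 + 34·6·6, 35·6 + 6·35) = (2449, 420)
(x_3, y_3) = (35·2449 + 34·6·420, 35·420 + 6·2449) = (171395, 29394)

35 6
2449 420
171395 29394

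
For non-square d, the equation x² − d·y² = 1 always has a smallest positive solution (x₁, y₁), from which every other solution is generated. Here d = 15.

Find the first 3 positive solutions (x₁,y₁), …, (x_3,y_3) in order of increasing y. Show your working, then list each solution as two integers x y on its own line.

√15 = [3; 1,6, …], period ℓ=2 (even) → k=1
k=0  a_k=3  p_k/q_k = 3/1
k=1  a_k=1  p_k/q_k = 4/1
fundamental: x₁=4, y₁=1  (since 16 − 15·1 = 1)
(x_2, y_2) = (4·4 + 15·1·1, 4·1 + 1·4) = (31, 8)
(x_3, y_3) = (4·31 + 15·1·8, 4·8 + 1·31) = (244, 63)

4 1
31 8
244 63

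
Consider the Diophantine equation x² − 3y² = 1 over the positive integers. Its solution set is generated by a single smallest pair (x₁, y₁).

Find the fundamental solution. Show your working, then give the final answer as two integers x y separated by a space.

2 1

√3 = [1; 1,2, …], period ℓ=2 (even) → k=1
k=0  a_k=1  p_k/q_k = 1/1
k=1  a_k=1  p_k/q_k = 2/1
(x₁, y₁) = (2, 1);  2² − 3·1² = 1 ✓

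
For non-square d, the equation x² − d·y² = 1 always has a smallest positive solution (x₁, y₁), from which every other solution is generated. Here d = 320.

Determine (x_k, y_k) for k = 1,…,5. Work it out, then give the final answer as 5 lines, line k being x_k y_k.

[17; 1,7,1,34] for √320; ℓ=4 ⇒ convergent index 3
step 0: (17, 1)  from 17·(1,0) + (0,1)
step 1: (18, 1)  from 1·(17,1) + (1,0)
step 2: (143, 8)  from 7·(18,1) + (17,1)
step 3: (161, 9)  from 1·(143,8) + (18,1)
(x₁, y₁) = (161, 9);  161² − 320·9² = 1 ✓
k=2:  x_2 = 161·161+320·9·9 = 51841,  y_2 = 161·9+9·161 = 2898
k=3:  x_3 = 161·51841+320·9·2898 = 16692641,  y_3 = 161·2898+9·51841 = 933147
k=4:  x_4 = 161·16692641+320·9·933147 = 5374978561,  y_4 = 161·933147+9·16692641 = 300470436
k=5:  x_5 = 161·5374978561+320·9·300470436 = 1730726404001,  y_5 = 161·300470436+9·5374978561 = 96750547245

161 9
51841 2898
16692641 933147
5374978561 300470436
1730726404001 96750547245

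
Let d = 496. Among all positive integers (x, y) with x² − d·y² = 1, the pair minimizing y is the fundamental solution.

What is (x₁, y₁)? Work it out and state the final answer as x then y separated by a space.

√496 = [22; 3,1,2,4,1,…,1,3,44, …], period ℓ=16 (even) → k=15
a_0=22:  p_0=22·1+0=22,  q_0=22·0+1=1
…
a_2=1:  p_2=1·67+22=89,  q_2=1·3+1=4
a_3=2:  p_3=2·89+67=245,  q_3=2·4+3=11
a_4=4:  p_4=4·245+89=1069,  q_4=4·11+4=48
a_5=1:  p_5=1·1069+245=1314,  q_5=1·48+11=59
a_6=1:  p_6=1·1314+1069=2383,  q_6=1·59+48=107
a_7=2:  p_7=2·2383+1314=6080,  q_7=2·107+59=273
a_8=2:  p_8=2·6080+2383=14543,  q_8=2·273+107=653
a_9=2:  p_9=2·14543+6080=35166,  q_9=2·653+273=1579
…
a_11=1:  p_11=1·49709+35166=84875,  q_11=1·2232+1579=3811
…
a_13=2:  p_13=2·389209+84875=863293,  q_13=2·17476+3811=38763
a_14=1:  p_14=1·863293+389209=1252502,  q_14=1·38763+17476=56239
a_15=3:  p_15=3·1252502+863293=4620799,  q_15=3·56239+38763=207480
fundamental: x₁=4620799, y₁=207480  (since 21351783398401 − 496·43047950400 = 1)

4620799 207480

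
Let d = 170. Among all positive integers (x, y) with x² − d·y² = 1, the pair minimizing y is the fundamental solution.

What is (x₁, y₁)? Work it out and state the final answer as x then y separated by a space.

d=170: √d = [13; 26] (ℓ=1, odd), read p_1/q_1
i=0: a=13 ⇒ p=13, q=1
i=1: a=26 ⇒ p=339, q=26
→ (339, 26).  Check: 339²=114921, 170·26²=114920, difference 1.

339 26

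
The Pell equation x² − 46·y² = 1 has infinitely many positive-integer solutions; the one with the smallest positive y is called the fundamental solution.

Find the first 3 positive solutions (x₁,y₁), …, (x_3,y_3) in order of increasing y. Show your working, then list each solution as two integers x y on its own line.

√46 → a₀=6, period (1,3,1,1,2,6,2,1,1,3,1,12); ℓ=12 even so k=11
k=0  a_k=6  p_k/q_k = 6/1
k=1  a_k=1  p_k/q_k = 7/1
k=2  a_k=3  p_k/q_k = 27/4
k=3  a_k=1  p_k/q_k = 34/5
k=4  a_k=1  p_k/q_k = 61/9
k=5  a_k=2  p_k/q_k = 156/23
…
k=7  a_k=2  p_k/q_k = 2150/317
…
k=9  a_k=1  p_k/q_k = 5297/781
k=10  a_k=3  p_k/q_k = 19038/2807
k=11  a_k=1  p_k/q_k = 24335/3588
fundamental: x₁=24335, y₁=3588  (since 592192225 − 46·12873744 = 1)
k=2:  x_2 = 24335·24335+46·3588·3588 = 1184384449,  y_2 = 24335·3588+3588·24335 = 174627960
k=3:  x_3 = 24335·1184384449+46·3588·174627960 = 57643991108495,  y_3 = 24335·174627960+3588·1184384449 = 8499142809612

24335 3588
1184384449 174627960
57643991108495 8499142809612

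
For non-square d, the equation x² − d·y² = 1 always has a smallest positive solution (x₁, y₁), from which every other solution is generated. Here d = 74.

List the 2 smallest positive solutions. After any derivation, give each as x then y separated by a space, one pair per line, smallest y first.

3699 430
27365201 3181140

[8; 1,1,1,1,16] for √74; ℓ=5 ⇒ convergent index 9
k=0  a_k=8  p_k/q_k = 8/1
k=1  a_k=1  p_k/q_k = 9/1
k=2  a_k=1  p_k/q_k = 17/2
k=3  a_k=1  p_k/q_k = 26/3
…
k=5  a_k=16  p_k/q_k = 714/83
k=6  a_k=1  p_k/q_k = 757/88
…
k=8  a_k=1  p_k/q_k = 2228/259
k=9  a_k=1  p_k/q_k = 3699/430
→ (3699, 430).  Check: 3699²=13682601, 74·430²=13682600, difference 1.
(3699+430√74)^2 = 27365201 + 3181140√74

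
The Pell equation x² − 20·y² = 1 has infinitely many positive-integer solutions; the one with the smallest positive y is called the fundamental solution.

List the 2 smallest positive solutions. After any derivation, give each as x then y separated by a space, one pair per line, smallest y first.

√20 → a₀=4, period (2,8); ℓ=2 even so k=1
step 0: (4, 1)  from 4·(1,0) + (0,1)
step 1: (9, 2)  from 2·(4,1) + (1,0)
(x₁, y₁) = (9, 2);  9² − 20·2² = 1 ✓
k=2:  x_2 = 9·9+20·2·2 = 161,  y_2 = 9·2+2·9 = 36

9 2
161 36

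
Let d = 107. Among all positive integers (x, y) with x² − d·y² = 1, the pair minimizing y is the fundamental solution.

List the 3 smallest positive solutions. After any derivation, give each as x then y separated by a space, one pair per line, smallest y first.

962 93
1850887 178932
3561105626 344265075

√107 → a₀=10, period (2,1,9,1,2,20); ℓ=6 even so k=5
a_0=10:  p_0=10·1+0=10,  q_0=10·0+1=1
a_1=2:  p_1=2·10+1=21,  q_1=2·1+0=2
…
a_3=9:  p_3=9·31+21=300,  q_3=9·3+2=29
a_4=1:  p_4=1·300+31=331,  q_4=1·29+3=32
a_5=2:  p_5=2·331+300=962,  q_5=2·32+29=93
(x₁, y₁) = (962, 93);  962² − 107·93² = 1 ✓
n=2: (962,93)∘(962,93) = (962·962+107·93·93, 962·93+93·962) = (1850887,178932)
n=3: (1850887,178932)∘(962,93) = (962·1850887+107·93·178932, 962·178932+93·1850887) = (3561105626,344265075)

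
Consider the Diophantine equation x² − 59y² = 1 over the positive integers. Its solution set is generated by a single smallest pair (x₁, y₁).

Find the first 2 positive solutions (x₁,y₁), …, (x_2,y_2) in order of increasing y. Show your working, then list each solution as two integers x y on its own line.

√59 → a₀=7, period (1,2,7,2,1,14); ℓ=6 even so k=5
step 0: (7, 1)  from 7·(1,0) + (0,1)
…
step 2: (23, 3)  from 2·(8,1) + (7,1)
…
step 4: (361, 47)  from 2·(169,22) + (23,3)
step 5: (530, 69)  from 1·(361,47) + (169,22)
→ (530, 69).  Check: 530²=280900, 59·69²=280899, difference 1.
n=2: (530,69)∘(530,69) = (530·530+59·69·69, 530·69+69·530) = (561799,73140)

530 69
561799 73140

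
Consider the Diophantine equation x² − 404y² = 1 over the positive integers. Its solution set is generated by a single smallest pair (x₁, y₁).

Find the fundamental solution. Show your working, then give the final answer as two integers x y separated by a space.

201 10

√404 → a₀=20, period (10,40); ℓ=2 even so k=1
a_0=20:  p_0=20·1+0=20,  q_0=20·0+1=1
a_1=10:  p_1=10·20+1=201,  q_1=10·1+0=10
→ (201, 10).  Check: 201²=40401, 404·10²=40400, difference 1.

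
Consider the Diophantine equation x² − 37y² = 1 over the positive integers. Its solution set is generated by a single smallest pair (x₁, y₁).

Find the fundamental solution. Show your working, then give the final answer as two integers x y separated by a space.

73 12

√37 = [6; 12, …], period ℓ=1 (odd) → k=1
step 0: (6, 1)  from 6·(1,0) + (0,1)
step 1: (73, 12)  from 12·(6,1) + (1,0)
(x₁, y₁) = (73, 12);  73² − 37·12² = 1 ✓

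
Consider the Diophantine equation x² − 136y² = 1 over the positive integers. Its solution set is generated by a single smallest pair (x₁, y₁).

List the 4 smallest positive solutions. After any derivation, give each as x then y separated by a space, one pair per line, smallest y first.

√136 = [11; 1,1,1,22, …], period ℓ=4 (even) → k=3
k=0  a_k=11  p_k/q_k = 11/1
k=1  a_k=1  p_k/q_k = 12/1
k=2  a_k=1  p_k/q_k = 23/2
k=3  a_k=1  p_k/q_k = 35/3
fundamental: x₁=35, y₁=3  (since 1225 − 136·9 = 1)
(35+3√136)^2 = 2449 + 210√136
(35+3√136)^3 = 171395 + 14697√136
(35+3√136)^4 = 11995201 + 1028580√136

35 3
2449 210
171395 14697
11995201 1028580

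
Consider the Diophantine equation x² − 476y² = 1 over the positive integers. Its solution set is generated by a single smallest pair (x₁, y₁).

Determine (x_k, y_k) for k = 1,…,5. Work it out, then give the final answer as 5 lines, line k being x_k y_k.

28799 1320
1658764801 76029360
95541534979199 4379139075960
5503001330073139201 252229652421114720
316961870514011136719999 14527923515772226566600

√476 → a₀=21, period (1,4,2,10,2,4,1,42); ℓ=8 even so k=7
i=0: a=21 ⇒ p=21, q=1
…
i=2: a=4 ⇒ p=109, q=5
i=3: a=2 ⇒ p=240, q=11
i=4: a=10 ⇒ p=2509, q=115
i=5: a=2 ⇒ p=5258, q=241
i=6: a=4 ⇒ p=23541, q=1079
i=7: a=1 ⇒ p=28799, q=1320
→ (28799, 1320).  Check: 28799²=829382401, 476·1320²=829382400, difference 1.
(28799+1320√476)^2 = 1658764801 + 76029360√476
(28799+1320√476)^3 = 95541534979199 + 4379139075960√476
(28799+1320√476)^4 = 5503001330073139201 + 252229652421114720√476
(28799+1320√476)^5 = 316961870514011136719999 + 14527923515772226566600√476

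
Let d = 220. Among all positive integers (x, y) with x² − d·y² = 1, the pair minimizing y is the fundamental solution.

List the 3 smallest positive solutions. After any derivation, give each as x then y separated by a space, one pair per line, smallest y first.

√220 = [14; 1,4,1,28, …], period ℓ=4 (even) → k=3
a_0=14:  p_0=14·1+0=14,  q_0=14·0+1=1
a_1=1:  p_1=1·14+1=15,  q_1=1·1+0=1
a_2=4:  p_2=4·15+14=74,  q_2=4·1+1=5
a_3=1:  p_3=1·74+15=89,  q_3=1·5+1=6
(x₁, y₁) = (89, 6);  89² − 220·6² = 1 ✓
(89+6√220)^2 = 15841 + 1068√220
(89+6√220)^3 = 2819609 + 190098√220

89 6
15841 1068
2819609 190098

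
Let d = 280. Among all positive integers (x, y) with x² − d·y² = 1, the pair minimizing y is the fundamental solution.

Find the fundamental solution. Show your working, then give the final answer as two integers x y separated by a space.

d=280: √d = [16; 1,2,1,2,1,32] (ℓ=6, even), read p_5/q_5
step 0: (16, 1)  from 16·(1,0) + (0,1)
…
step 2: (50, 3)  from 2·(17,1) + (16,1)
…
step 4: (184, 11)  from 2·(67,4) + (50,3)
step 5: (251, 15)  from 1·(184,11) + (67,4)
(x₁, y₁) = (251, 15);  251² − 280·15² = 1 ✓

251 15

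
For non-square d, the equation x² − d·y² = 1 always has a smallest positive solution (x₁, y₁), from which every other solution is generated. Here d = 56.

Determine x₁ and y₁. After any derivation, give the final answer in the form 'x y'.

√56 = [7; 2,14, …], period ℓ=2 (even) → k=1
step 0: (7, 1)  from 7·(1,0) + (0,1)
step 1: (15, 2)  from 2·(7,1) + (1,0)
fundamental: x₁=15, y₁=2  (since 225 − 56·4 = 1)

15 2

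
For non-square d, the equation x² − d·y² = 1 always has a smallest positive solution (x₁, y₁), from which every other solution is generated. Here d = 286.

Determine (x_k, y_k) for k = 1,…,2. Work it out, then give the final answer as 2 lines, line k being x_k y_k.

√286 = [16; 1,10,3,3,2,3,3,10,1,32, …], period ℓ=10 (even) → k=9
i=0: a=16 ⇒ p=16, q=1
i=1: a=1 ⇒ p=17, q=1
…
i=3: a=3 ⇒ p=575, q=34
i=4: a=3 ⇒ p=1911, q=113
i=5: a=2 ⇒ p=4397, q=260
…
i=7: a=3 ⇒ p=49703, q=2939
i=8: a=10 ⇒ p=512132, q=30283
i=9: a=1 ⇒ p=561835, q=33222
→ (561835, 33222).  Check: 561835²=315658567225, 286·33222²=315658567224, difference 1.
k=2:  x_2 = 561835·561835+286·33222·33222 = 631317134449,  y_2 = 561835·33222+33222·561835 = 37330564740

561835 33222
631317134449 37330564740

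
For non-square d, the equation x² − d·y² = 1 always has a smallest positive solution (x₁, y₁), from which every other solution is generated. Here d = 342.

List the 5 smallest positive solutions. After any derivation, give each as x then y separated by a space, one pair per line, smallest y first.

37 2
2737 148
202501 10950
14982337 810152
1108490437 59940298

[18; 2,36] for √342; ℓ=2 ⇒ convergent index 1
a_0=18:  p_0=18·1+0=18,  q_0=18·0+1=1
a_1=2:  p_1=2·18+1=37,  q_1=2·1+0=2
(x₁, y₁) = (37, 2);  37² − 342·2² = 1 ✓
k=2:  x_2 = 37·37+342·2·2 = 2737,  y_2 = 37·2+2·37 = 148
k=3:  x_3 = 37·2737+342·2·148 = 202501,  y_3 = 37·148+2·2737 = 10950
k=4:  x_4 = 37·202501+342·2·10950 = 14982337,  y_4 = 37·10950+2·202501 = 810152
k=5:  x_5 = 37·14982337+342·2·810152 = 1108490437,  y_5 = 37·810152+2·14982337 = 59940298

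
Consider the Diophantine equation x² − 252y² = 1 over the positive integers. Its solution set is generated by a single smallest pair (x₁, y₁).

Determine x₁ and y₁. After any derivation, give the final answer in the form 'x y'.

127 8

[15; 1,6,1,30] for √252; ℓ=4 ⇒ convergent index 3
a_0=15:  p_0=15·1+0=15,  q_0=15·0+1=1
a_1=1:  p_1=1·15+1=16,  q_1=1·1+0=1
a_2=6:  p_2=6·16+15=111,  q_2=6·1+1=7
a_3=1:  p_3=1·111+16=127,  q_3=1·7+1=8
→ (127, 8).  Check: 127²=16129, 252·8²=16128, difference 1.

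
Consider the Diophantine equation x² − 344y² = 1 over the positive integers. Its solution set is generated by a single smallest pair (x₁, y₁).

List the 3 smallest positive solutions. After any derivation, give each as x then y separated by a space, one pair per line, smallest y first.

10405 561
216528049 11674410
4505948689285 242944471539

[18; 1,1,4,1,3,1,4,1,1,36] for √344; ℓ=10 ⇒ convergent index 9
i=0: a=18 ⇒ p=18, q=1
…
i=2: a=1 ⇒ p=37, q=2
…
i=4: a=1 ⇒ p=204, q=11
…
i=8: a=1 ⇒ p=5694, q=307
i=9: a=1 ⇒ p=10405, q=561
(x₁, y₁) = (10405, 561);  10405² − 344·561² = 1 ✓
n=2: (10405,561)∘(10405,561) = (10405·10405+344·561·561, 10405·561+561·10405) = (216528049,11674410)
n=3: (216528049,11674410)∘(10405,561) = (10405·216528049+344·561·11674410, 10405·11674410+561·216528049) = (4505948689285,242944471539)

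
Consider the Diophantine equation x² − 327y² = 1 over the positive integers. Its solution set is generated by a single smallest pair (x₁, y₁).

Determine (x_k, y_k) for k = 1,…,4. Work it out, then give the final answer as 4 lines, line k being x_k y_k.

√327 = [18; 12,36, …], period ℓ=2 (even) → k=1
i=0: a=18 ⇒ p=18, q=1
i=1: a=12 ⇒ p=217, q=12
(x₁, y₁) = (217, 12);  217² − 327·12² = 1 ✓
(x_2, y_2) = (217·217 + 327·12·12, 217·12 + 12·217) = (94177, 5208)
(x_3, y_3) = (217·94177 + 327·12·5208, 217·5208 + 12·94177) = (40872601, 2260260)
(x_4, y_4) = (217·40872601 + 327·12·2260260, 217·2260260 + 12·40872601) = (17738614657, 980947632)

217 12
94177 5208
40872601 2260260
17738614657 980947632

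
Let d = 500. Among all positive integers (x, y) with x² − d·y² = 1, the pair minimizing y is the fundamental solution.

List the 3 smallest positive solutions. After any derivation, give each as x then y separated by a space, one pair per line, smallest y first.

[22; 2,1,3,2,1,…,1,2,44] for √500; ℓ=14 ⇒ convergent index 13
step 0: (22, 1)  from 22·(1,0) + (0,1)
step 1: (45, 2)  from 2·(22,1) + (1,0)
…
step 3: (246, 11)  from 3·(67,3) + (45,2)
…
step 5: (805, 36)  from 1·(559,25) + (246,11)
…
step 10: (76317, 3413)  from 2·(30254,1353) + (15809,707)
step 11: (259205, 11592)  from 3·(76317,3413) + (30254,1353)
step 12: (335522, 15005)  from 1·(259205,11592) + (76317,3413)
step 13: (930249, 41602)  from 2·(335522,15005) + (259205,11592)
fundamental: x₁=930249, y₁=41602  (since 865363202001 − 500·1730726404 = 1)
(930249+41602√500)^2 = 1730726404001 + 77400437796√500
(930249+41602√500)^3 = 3220013013190122249 + 144003359718540806√500

930249 41602
1730726404001 77400437796
3220013013190122249 144003359718540806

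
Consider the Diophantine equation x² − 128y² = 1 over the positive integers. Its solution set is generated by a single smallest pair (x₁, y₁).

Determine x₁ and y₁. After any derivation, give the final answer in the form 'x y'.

√128 → a₀=11, period (3,5,3,22); ℓ=4 even so k=3
a_0=11:  p_0=11·1+0=11,  q_0=11·0+1=1
a_1=3:  p_1=3·11+1=34,  q_1=3·1+0=3
a_2=5:  p_2=5·34+11=181,  q_2=5·3+1=16
a_3=3:  p_3=3·181+34=577,  q_3=3·16+3=51
fundamental: x₁=577, y₁=51  (since 332929 − 128·2601 = 1)

577 51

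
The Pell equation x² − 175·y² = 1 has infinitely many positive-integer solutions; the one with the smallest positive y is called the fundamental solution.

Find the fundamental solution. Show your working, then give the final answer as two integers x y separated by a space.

√175 → a₀=13, period (4,2,1,2,4,26); ℓ=6 even so k=5
k=0  a_k=13  p_k/q_k = 13/1
k=1  a_k=4  p_k/q_k = 53/4
…
k=3  a_k=1  p_k/q_k = 172/13
k=4  a_k=2  p_k/q_k = 463/35
k=5  a_k=4  p_k/q_k = 2024/153
fundamental: x₁=2024, y₁=153  (since 4096576 − 175·23409 = 1)

2024 153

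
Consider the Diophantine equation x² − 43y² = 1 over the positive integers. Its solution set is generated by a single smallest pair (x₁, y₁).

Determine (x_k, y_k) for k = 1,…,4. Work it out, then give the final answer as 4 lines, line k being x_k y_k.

√43 = [6; 1,1,3,1,5,1,3,1,1,12, …], period ℓ=10 (even) → k=9
k=0  a_k=6  p_k/q_k = 6/1
…
k=2  a_k=1  p_k/q_k = 13/2
k=3  a_k=3  p_k/q_k = 46/7
…
k=5  a_k=5  p_k/q_k = 341/52
k=6  a_k=1  p_k/q_k = 400/61
k=7  a_k=3  p_k/q_k = 1541/235
k=8  a_k=1  p_k/q_k = 1941/296
k=9  a_k=1  p_k/q_k = 3482/531
fundamental: x₁=3482, y₁=531  (since 12124324 − 43·281961 = 1)
n=2: (3482,531)∘(3482,531) = (3482·3482+43·531·531, 3482·531+531·3482) = (24248647,3697884)
n=3: (24248647,3697884)∘(3482,531) = (3482·24248647+43·531·3697884, 3482·3697884+531·24248647) = (168867574226,25752063645)
n=4: (168867574226,25752063645)∘(3482,531) = (3482·168867574226+43·531·25752063645, 3482·25752063645+531·168867574226) = (1175993762661217,179337367525896)

3482 531
24248647 3697884
168867574226 25752063645
1175993762661217 179337367525896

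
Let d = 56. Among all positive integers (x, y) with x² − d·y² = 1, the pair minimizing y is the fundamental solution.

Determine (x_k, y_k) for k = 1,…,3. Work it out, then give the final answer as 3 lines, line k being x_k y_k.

15 2
449 60
13455 1798

√56 = [7; 2,14, …], period ℓ=2 (even) → k=1
step 0: (7, 1)  from 7·(1,0) + (0,1)
step 1: (15, 2)  from 2·(7,1) + (1,0)
fundamental: x₁=15, y₁=2  (since 225 − 56·4 = 1)
(15+2√56)^2 = 449 + 60√56
(15+2√56)^3 = 13455 + 1798√56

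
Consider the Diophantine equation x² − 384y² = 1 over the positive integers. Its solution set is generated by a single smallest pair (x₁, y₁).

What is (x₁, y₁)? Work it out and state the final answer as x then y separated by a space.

d=384: √d = [19; 1,1,2,9,2,1,1,38] (ℓ=8, even), read p_7/q_7
a_0=19:  p_0=19·1+0=19,  q_0=19·0+1=1
a_1=1:  p_1=1·19+1=20,  q_1=1·1+0=1
a_2=1:  p_2=1·20+19=39,  q_2=1·1+1=2
a_3=2:  p_3=2·39+20=98,  q_3=2·2+1=5
a_4=9:  p_4=9·98+39=921,  q_4=9·5+2=47
…
a_6=1:  p_6=1·1940+921=2861,  q_6=1·99+47=146
a_7=1:  p_7=1·2861+1940=4801,  q_7=1·146+99=245
fundamental: x₁=4801, y₁=245  (since 23049601 − 384·60025 = 1)

4801 245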